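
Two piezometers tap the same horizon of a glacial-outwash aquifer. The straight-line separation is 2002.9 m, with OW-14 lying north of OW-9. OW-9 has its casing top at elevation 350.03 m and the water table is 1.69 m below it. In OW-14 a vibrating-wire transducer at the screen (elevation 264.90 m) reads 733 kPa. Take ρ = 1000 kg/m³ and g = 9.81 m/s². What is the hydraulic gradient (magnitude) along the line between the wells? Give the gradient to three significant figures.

Total head at OW-9: h = 350.03 − 1.69 = 348.34 m.
Pressure head at OW-14: ψ = P/(ρg) = 733×1000 / (1000 × 9.81) = 74.72 m.
Total head at OW-14: h = z + ψ = 264.90 + 74.72 = 339.62 m.
Head difference: h(OW-9) − h(OW-14) = 348.34 − 339.62 = 8.72 m.
Hydraulic gradient: i = |Δh| / L = 8.72 / 2002.9 = 0.00435.

i ≈ 0.00435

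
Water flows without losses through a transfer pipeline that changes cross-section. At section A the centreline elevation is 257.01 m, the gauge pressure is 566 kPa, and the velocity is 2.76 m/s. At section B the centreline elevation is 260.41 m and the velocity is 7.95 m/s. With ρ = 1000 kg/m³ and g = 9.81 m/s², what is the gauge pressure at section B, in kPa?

Pressure head at A: ψ₁ = P₁/(ρg) = 566×1000 / (1000 × 9.81) = 57.70 m.
Velocity heads: v₁²/2g = 2.76²/19.62 = 0.388 m; v₂²/2g = 7.95²/19.62 = 3.221 m.
Total head H = z₁ + ψ₁ + v₁²/2g = 257.01 + 57.70 + 0.388 = 315.10 m.
ψ₂ = H − z₂ − v₂²/2g = 315.10 − 260.41 − 3.221 = 51.47 m.
P₂ = ρgψ₂ = 1000 × 9.81 × 51.47 ≈ 505 kPa.

P₂ ≈ 505 kPa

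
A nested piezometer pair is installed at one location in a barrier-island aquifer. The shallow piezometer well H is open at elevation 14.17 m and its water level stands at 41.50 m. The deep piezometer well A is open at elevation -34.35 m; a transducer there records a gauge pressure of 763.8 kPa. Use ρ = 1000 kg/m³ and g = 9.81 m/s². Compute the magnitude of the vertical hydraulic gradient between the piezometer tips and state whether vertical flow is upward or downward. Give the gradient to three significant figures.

Total head at well H: h = 41.50 m (water level in the standpipe).
Pressure head at well A: ψ = P/(ρg) = 763.8×1000 / (1000 × 9.81) = 77.86 m.
Total head at well A: h = z + ψ = -34.35 + 77.86 = 43.51 m.
Δh = h(well H) − h(well A) = 41.50 − 43.51 = -2.01 m.
Vertical separation Δz = 14.17 − (-34.35) = 48.52 m.
|i_v| = |Δh| / Δz = 2.01 / 48.52 = 0.0414.
Head is higher in the deep piezometer, so vertical flow is upward (discharge condition).

|i_v| ≈ 0.0414; vertical flow is upward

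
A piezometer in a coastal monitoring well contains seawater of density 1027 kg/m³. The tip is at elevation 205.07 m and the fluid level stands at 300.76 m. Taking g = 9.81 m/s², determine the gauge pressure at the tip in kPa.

Pressure head ψ = h − z = 300.76 − 205.07 = 95.69 m.
P = ρgψ = 1027 × 9.81 × 95.69 = 964064 Pa ≈ 964 kPa.

P ≈ 964 kPa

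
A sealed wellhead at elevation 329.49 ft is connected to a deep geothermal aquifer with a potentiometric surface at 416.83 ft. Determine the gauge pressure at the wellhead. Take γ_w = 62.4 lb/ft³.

Head above the cap: Δh = 416.83 − 329.49 = 87.34 ft.
P = γΔh/144 = 62.4 × 87.34 / 144 = 37.8 psi.

P ≈ 37.8 psi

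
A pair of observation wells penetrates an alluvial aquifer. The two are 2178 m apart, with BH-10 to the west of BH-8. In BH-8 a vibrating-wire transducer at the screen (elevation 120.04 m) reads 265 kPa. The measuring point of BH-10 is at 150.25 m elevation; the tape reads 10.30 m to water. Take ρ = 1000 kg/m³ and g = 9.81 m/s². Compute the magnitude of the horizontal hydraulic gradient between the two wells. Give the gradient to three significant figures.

Pressure head at BH-8: ψ = P/(ρg) = 265×1000 / (1000 × 9.81) = 27.01 m.
Total head at BH-8: h = z + ψ = 120.04 + 27.01 = 147.05 m.
Total head at BH-10: h = 150.25 − 10.30 = 139.95 m.
Head difference: h(BH-8) − h(BH-10) = 147.05 − 139.95 = 7.10 m.
Hydraulic gradient: i = |Δh| / L = 7.10 / 2178 = 0.00326.

i ≈ 0.00326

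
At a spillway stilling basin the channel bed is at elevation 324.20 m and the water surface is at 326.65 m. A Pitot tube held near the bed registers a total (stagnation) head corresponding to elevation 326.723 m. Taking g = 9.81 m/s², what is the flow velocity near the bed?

v ≈ 1.20 m/s

Near the bed, under hydrostatic conditions, the piezometric head (z + ψ) equals the free-surface elevation, 326.65 m.
Velocity head = total − piezometric = 326.723 − 326.65 = 0.073 m.
v = √(2g·h_v) = √(2 × 9.81 × 0.073) = 1.20 m/s.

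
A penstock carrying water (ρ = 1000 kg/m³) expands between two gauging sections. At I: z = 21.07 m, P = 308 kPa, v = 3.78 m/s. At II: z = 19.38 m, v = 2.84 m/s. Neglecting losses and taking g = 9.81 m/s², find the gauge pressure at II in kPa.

Pressure head at I: ψ₁ = P₁/(ρg) = 308×1000 / (1000 × 9.81) = 31.40 m.
Velocity heads: v₁²/2g = 3.78²/19.62 = 0.728 m; v₂²/2g = 2.84²/19.62 = 0.411 m.
Total head H = z₁ + ψ₁ + v₁²/2g = 21.07 + 31.40 + 0.728 = 53.20 m.
ψ₂ = H − z₂ − v₂²/2g = 53.20 − 19.38 − 0.411 = 33.41 m.
P₂ = ρgψ₂ = 1000 × 9.81 × 33.41 ≈ 328 kPa.

P₂ ≈ 328 kPa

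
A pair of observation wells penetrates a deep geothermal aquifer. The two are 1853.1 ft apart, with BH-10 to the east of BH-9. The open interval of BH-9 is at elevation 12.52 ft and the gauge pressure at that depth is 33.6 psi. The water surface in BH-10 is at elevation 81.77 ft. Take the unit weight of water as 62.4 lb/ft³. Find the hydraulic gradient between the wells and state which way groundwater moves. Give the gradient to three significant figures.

i ≈ 0.00447; groundwater flows toward the east

Pressure head at BH-9: ψ = 144·P/γ = 144 × 33.6 / 62.4 = 77.54 ft.
Total head at BH-9: h = z + ψ = 12.52 + 77.54 = 90.06 ft.
Total head at BH-10: h = 81.77 ft (water level in the piezometer is the total head).
Head difference: h(BH-9) − h(BH-10) = 90.06 − 81.77 = 8.29 ft.
Hydraulic gradient: i = |Δh| / L = 8.29 / 1853.1 = 0.00447.
Flow is from higher to lower head: from BH-9 toward BH-10, i.e. toward the east.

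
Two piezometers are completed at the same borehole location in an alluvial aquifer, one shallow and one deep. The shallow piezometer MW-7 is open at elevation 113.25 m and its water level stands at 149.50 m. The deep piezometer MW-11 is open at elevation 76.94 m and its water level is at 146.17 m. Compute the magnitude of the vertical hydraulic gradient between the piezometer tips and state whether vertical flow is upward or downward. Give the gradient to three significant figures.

Total head at MW-7: h = 149.50 m (water level in the standpipe).
Total head at MW-11: h = 146.17 m.
Δh = h(MW-7) − h(MW-11) = 149.50 − 146.17 = 3.33 m.
Vertical separation Δz = 113.25 − 76.94 = 36.31 m.
|i_v| = |Δh| / Δz = 3.33 / 36.31 = 0.0917.
Head is higher in the shallow piezometer, so vertical flow is downward (recharge condition).

|i_v| ≈ 0.0917; vertical flow is downward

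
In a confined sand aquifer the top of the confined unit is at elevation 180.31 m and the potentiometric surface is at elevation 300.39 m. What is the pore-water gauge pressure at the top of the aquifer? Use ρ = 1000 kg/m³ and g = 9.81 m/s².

P ≈ 1180 kPa

Pressure head at the aquifer top: ψ = h − z = 300.39 − 180.31 = 120.08 m.
P = ρgψ = 1000 × 9.81 × 120.08 = 1177985 Pa ≈ 1180 kPa.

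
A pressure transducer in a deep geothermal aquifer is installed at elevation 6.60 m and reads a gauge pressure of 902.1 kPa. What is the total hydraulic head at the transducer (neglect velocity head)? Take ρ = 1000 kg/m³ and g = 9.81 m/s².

ψ = P/(ρg) = 902.1×1000 / (1000 × 9.81) = 91.96 m.
h = z + ψ = 6.60 + 91.96 = 98.56 m.

h ≈ 98.56 m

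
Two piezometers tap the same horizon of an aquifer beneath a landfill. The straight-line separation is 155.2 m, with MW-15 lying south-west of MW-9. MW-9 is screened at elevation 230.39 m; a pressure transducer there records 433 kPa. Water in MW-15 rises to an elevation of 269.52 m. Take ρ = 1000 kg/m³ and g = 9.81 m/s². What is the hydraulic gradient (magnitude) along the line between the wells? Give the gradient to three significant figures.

Pressure head at MW-9: ψ = P/(ρg) = 433×1000 / (1000 × 9.81) = 44.14 m.
Total head at MW-9: h = z + ψ = 230.39 + 44.14 = 274.53 m.
Total head at MW-15: h = 269.52 m (water level in the piezometer is the total head).
Head difference: h(MW-9) − h(MW-15) = 274.53 − 269.52 = 5.01 m.
Hydraulic gradient: i = |Δh| / L = 5.01 / 155.2 = 0.0323.

i ≈ 0.0323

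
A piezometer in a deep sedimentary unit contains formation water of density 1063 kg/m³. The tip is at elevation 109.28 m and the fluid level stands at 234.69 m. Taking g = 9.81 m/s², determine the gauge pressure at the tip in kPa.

Pressure head ψ = h − z = 234.69 − 109.28 = 125.41 m.
P = ρgψ = 1063 × 9.81 × 125.41 = 1307779 Pa ≈ 1310 kPa.

P ≈ 1310 kPa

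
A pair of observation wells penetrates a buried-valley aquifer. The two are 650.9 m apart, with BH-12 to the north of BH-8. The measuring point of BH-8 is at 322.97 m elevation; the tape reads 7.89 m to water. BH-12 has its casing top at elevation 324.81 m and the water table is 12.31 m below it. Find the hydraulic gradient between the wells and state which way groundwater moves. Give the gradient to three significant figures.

Total head at BH-8: h = 322.97 − 7.89 = 315.08 m.
Total head at BH-12: h = 324.81 − 12.31 = 312.50 m.
Head difference: h(BH-8) − h(BH-12) = 315.08 − 312.50 = 2.58 m.
Hydraulic gradient: i = |Δh| / L = 2.58 / 650.9 = 0.00396.
Flow is from higher to lower head: from BH-8 toward BH-12, i.e. toward the north.

i ≈ 0.00396; groundwater flows toward the north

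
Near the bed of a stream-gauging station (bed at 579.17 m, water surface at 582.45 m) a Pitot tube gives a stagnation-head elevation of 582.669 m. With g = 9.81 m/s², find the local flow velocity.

Near the bed, under hydrostatic conditions, the piezometric head (z + ψ) equals the free-surface elevation, 582.45 m.
Velocity head = total − piezometric = 582.669 − 582.45 = 0.219 m.
v = √(2g·h_v) = √(2 × 9.81 × 0.219) = 2.07 m/s.

v ≈ 2.07 m/s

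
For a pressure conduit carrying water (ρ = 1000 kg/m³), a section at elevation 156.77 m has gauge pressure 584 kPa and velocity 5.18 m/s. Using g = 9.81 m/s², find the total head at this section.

h ≈ 217.67 m

Pressure head ψ = P/(ρg) = 584×1000 / (1000 × 9.81) = 59.53 m.
Velocity head = v²/(2g) = 5.18² / (2 × 9.81) = 1.368 m.
h = z + ψ + v²/(2g) = 156.77 + 59.53 + 1.368 = 217.67 m.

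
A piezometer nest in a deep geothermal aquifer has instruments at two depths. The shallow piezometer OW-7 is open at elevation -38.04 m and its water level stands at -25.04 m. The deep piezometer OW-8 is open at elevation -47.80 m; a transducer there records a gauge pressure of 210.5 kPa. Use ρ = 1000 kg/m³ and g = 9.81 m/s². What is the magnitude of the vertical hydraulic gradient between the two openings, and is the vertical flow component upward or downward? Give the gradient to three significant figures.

Total head at OW-7: h = -25.04 m (water level in the standpipe).
Pressure head at OW-8: ψ = P/(ρg) = 210.5×1000 / (1000 × 9.81) = 21.46 m.
Total head at OW-8: h = z + ψ = -47.80 + 21.46 = -26.34 m.
Δh = h(OW-7) − h(OW-8) = -25.04 − (-26.34) = 1.30 m.
Vertical separation Δz = -38.04 − (-47.80) = 9.76 m.
|i_v| = |Δh| / Δz = 1.30 / 9.76 = 0.133.
Head is higher in the shallow piezometer, so vertical flow is downward (recharge condition).

|i_v| ≈ 0.133; vertical flow is downward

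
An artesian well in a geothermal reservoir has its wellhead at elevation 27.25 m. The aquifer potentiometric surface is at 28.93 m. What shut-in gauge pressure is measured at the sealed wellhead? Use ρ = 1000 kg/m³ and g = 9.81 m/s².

P ≈ 16.5 kPa

Head above the cap: Δh = 28.93 − 27.25 = 1.68 m.
P = ρgΔh = 1000 × 9.81 × 1.68 = 16481 Pa ≈ 16.5 kPa.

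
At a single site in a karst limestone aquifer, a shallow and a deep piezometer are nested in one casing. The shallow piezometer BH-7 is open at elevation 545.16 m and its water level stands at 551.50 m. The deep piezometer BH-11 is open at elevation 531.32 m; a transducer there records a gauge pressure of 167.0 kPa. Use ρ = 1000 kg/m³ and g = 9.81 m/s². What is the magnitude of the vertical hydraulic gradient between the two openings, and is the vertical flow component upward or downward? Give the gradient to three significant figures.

Total head at BH-7: h = 551.50 m (water level in the standpipe).
Pressure head at BH-11: ψ = P/(ρg) = 167.0×1000 / (1000 × 9.81) = 17.02 m.
Total head at BH-11: h = z + ψ = 531.32 + 17.02 = 548.34 m.
Δh = h(BH-7) − h(BH-11) = 551.50 − 548.34 = 3.16 m.
Vertical separation Δz = 545.16 − 531.32 = 13.84 m.
|i_v| = |Δh| / Δz = 3.16 / 13.84 = 0.228.
Head is higher in the shallow piezometer, so vertical flow is downward (recharge condition).

|i_v| ≈ 0.228; vertical flow is downward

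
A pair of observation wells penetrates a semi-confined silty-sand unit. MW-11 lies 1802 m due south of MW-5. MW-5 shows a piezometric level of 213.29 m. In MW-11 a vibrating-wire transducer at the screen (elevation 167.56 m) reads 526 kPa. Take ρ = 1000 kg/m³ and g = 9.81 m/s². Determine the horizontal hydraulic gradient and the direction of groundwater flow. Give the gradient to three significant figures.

Total head at MW-5: h = 213.29 m (water level in the piezometer is the total head).
Pressure head at MW-11: ψ = P/(ρg) = 526×1000 / (1000 × 9.81) = 53.62 m.
Total head at MW-11: h = z + ψ = 167.56 + 53.62 = 221.18 m.
Head difference: h(MW-5) − h(MW-11) = 213.29 − 221.18 = -7.89 m.
Hydraulic gradient: i = |Δh| / L = 7.89 / 1802 = 0.00438.
Flow is from higher to lower head: from MW-11 toward MW-5, i.e. toward the north.

i ≈ 0.00438; groundwater flows toward the north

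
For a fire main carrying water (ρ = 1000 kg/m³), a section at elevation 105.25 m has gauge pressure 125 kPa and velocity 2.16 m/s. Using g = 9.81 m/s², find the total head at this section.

h ≈ 118.23 m

Pressure head ψ = P/(ρg) = 125×1000 / (1000 × 9.81) = 12.74 m.
Velocity head = v²/(2g) = 2.16² / (2 × 9.81) = 0.238 m.
h = z + ψ + v²/(2g) = 105.25 + 12.74 + 0.238 = 118.23 m.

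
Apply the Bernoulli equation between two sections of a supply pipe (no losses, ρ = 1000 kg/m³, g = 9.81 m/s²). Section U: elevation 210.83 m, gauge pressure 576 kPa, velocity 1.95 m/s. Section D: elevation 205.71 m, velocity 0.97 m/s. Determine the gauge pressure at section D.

Pressure head at U: ψ₁ = P₁/(ρg) = 576×1000 / (1000 × 9.81) = 58.72 m.
Velocity heads: v₁²/2g = 1.95²/19.62 = 0.194 m; v₂²/2g = 0.97²/19.62 = 0.048 m.
Total head H = z₁ + ψ₁ + v₁²/2g = 210.83 + 58.72 + 0.194 = 269.74 m.
ψ₂ = H − z₂ − v₂²/2g = 269.74 − 205.71 − 0.048 = 63.98 m.
P₂ = ρgψ₂ = 1000 × 9.81 × 63.98 ≈ 628 kPa.

P₂ ≈ 628 kPa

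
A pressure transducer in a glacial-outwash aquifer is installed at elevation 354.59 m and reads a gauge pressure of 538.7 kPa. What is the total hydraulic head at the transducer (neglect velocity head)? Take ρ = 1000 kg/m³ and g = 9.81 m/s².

h ≈ 409.50 m

ψ = P/(ρg) = 538.7×1000 / (1000 × 9.81) = 54.91 m.
h = z + ψ = 354.59 + 54.91 = 409.50 m.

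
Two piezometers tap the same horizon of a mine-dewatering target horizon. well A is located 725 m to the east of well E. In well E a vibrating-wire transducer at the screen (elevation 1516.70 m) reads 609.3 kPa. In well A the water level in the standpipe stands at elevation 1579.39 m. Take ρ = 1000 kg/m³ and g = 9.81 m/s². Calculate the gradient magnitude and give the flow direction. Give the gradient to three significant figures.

Pressure head at well E: ψ = P/(ρg) = 609.3×1000 / (1000 × 9.81) = 62.11 m.
Total head at well E: h = z + ψ = 1516.70 + 62.11 = 1578.81 m.
Total head at well A: h = 1579.39 m (water level in the piezometer is the total head).
Head difference: h(well E) − h(well A) = 1578.81 − 1579.39 = -0.58 m.
Hydraulic gradient: i = |Δh| / L = 0.58 / 725 = 0.000800.
Flow is from higher to lower head: from well A toward well E, i.e. toward the west.

i ≈ 0.000800; groundwater flows toward the west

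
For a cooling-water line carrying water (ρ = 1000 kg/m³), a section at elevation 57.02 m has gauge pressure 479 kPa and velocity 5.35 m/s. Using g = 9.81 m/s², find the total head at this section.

h ≈ 107.31 m

Pressure head ψ = P/(ρg) = 479×1000 / (1000 × 9.81) = 48.83 m.
Velocity head = v²/(2g) = 5.35² / (2 × 9.81) = 1.459 m.
h = z + ψ + v²/(2g) = 57.02 + 48.83 + 1.459 = 107.31 m.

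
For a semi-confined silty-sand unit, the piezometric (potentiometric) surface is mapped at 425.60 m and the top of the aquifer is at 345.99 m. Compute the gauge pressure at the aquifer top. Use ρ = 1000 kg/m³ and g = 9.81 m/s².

P ≈ 781 kPa

Pressure head at the aquifer top: ψ = h − z = 425.60 − 345.99 = 79.61 m.
P = ρgψ = 1000 × 9.81 × 79.61 = 780974 Pa ≈ 781 kPa.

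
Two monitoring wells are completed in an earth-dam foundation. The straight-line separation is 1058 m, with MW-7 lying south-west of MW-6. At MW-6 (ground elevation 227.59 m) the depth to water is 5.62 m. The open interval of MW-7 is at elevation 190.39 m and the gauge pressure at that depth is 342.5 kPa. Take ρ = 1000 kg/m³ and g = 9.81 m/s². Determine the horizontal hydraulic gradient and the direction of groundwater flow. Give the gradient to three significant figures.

Total head at MW-6: h = 227.59 − 5.62 = 221.97 m.
Pressure head at MW-7: ψ = P/(ρg) = 342.5×1000 / (1000 × 9.81) = 34.91 m.
Total head at MW-7: h = z + ψ = 190.39 + 34.91 = 225.30 m.
Head difference: h(MW-6) − h(MW-7) = 221.97 − 225.30 = -3.33 m.
Hydraulic gradient: i = |Δh| / L = 3.33 / 1058 = 0.00315.
Flow is from higher to lower head: from MW-7 toward MW-6, i.e. toward the north-east.

i ≈ 0.00315; groundwater flows toward the north-east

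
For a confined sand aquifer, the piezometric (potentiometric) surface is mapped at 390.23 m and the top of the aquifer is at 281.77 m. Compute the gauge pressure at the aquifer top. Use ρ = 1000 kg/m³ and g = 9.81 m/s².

P ≈ 1060 kPa

Pressure head at the aquifer top: ψ = h − z = 390.23 − 281.77 = 108.46 m.
P = ρgψ = 1000 × 9.81 × 108.46 = 1063993 Pa ≈ 1060 kPa.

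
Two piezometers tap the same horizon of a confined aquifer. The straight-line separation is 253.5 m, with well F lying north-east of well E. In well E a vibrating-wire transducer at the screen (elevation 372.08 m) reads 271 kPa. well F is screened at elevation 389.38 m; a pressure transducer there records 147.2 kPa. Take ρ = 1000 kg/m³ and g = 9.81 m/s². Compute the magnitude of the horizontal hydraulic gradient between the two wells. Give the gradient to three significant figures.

Pressure head at well E: ψ = P/(ρg) = 271×1000 / (1000 × 9.81) = 27.62 m.
Total head at well E: h = z + ψ = 372.08 + 27.62 = 399.70 m.
Pressure head at well F: ψ = P/(ρg) = 147.2×1000 / (1000 × 9.81) = 15.01 m.
Total head at well F: h = z + ψ = 389.38 + 15.01 = 404.39 m.
Head difference: h(well E) − h(well F) = 399.70 − 404.39 = -4.69 m.
Hydraulic gradient: i = |Δh| / L = 4.69 / 253.5 = 0.0185.

i ≈ 0.0185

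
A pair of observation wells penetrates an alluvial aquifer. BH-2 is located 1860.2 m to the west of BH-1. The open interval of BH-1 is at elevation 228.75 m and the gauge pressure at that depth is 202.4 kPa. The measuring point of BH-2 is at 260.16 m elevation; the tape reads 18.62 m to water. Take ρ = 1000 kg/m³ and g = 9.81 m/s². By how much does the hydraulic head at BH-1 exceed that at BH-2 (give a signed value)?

Pressure head at BH-1: ψ = P/(ρg) = 202.4×1000 / (1000 × 9.81) = 20.63 m.
Total head at BH-1: h = z + ψ = 228.75 + 20.63 = 249.38 m.
Total head at BH-2: h = 260.16 − 18.62 = 241.54 m.
Head difference: h(BH-1) − h(BH-2) = 249.38 − 241.54 = 7.84 m.

Δh ≈ 7.84 m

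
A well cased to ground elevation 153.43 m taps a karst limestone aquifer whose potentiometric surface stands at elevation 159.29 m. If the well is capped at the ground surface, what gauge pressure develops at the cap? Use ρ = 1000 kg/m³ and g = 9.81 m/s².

P ≈ 57.5 kPa

Head above the cap: Δh = 159.29 − 153.43 = 5.86 m.
P = ρgΔh = 1000 × 9.81 × 5.86 = 57487 Pa ≈ 57.5 kPa.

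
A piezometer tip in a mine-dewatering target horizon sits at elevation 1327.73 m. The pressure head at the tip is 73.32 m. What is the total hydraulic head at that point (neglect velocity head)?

h ≈ 1401.05 m

h = z + ψ = 1327.73 + 73.32 = 1401.05 m.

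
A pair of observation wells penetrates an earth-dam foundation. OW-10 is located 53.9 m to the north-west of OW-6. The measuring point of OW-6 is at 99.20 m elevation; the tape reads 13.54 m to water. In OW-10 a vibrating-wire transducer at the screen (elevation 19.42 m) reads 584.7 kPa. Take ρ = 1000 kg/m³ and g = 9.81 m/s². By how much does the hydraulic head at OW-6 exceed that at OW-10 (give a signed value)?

Total head at OW-6: h = 99.20 − 13.54 = 85.66 m.
Pressure head at OW-10: ψ = P/(ρg) = 584.7×1000 / (1000 × 9.81) = 59.60 m.
Total head at OW-10: h = z + ψ = 19.42 + 59.60 = 79.02 m.
Head difference: h(OW-6) − h(OW-10) = 85.66 − 79.02 = 6.64 m.

Δh ≈ 6.64 m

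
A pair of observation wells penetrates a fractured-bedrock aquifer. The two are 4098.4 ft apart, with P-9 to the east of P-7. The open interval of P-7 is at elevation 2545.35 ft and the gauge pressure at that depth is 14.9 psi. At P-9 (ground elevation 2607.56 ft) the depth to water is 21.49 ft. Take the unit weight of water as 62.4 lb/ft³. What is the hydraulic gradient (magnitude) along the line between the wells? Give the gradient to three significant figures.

i ≈ 0.00155

Pressure head at P-7: ψ = 144·P/γ = 144 × 14.9 / 62.4 = 34.38 ft.
Total head at P-7: h = z + ψ = 2545.35 + 34.38 = 2579.73 ft.
Total head at P-9: h = 2607.56 − 21.49 = 2586.07 ft.
Head difference: h(P-7) − h(P-9) = 2579.73 − 2586.07 = -6.34 ft.
Hydraulic gradient: i = |Δh| / L = 6.34 / 4098.4 = 0.00155.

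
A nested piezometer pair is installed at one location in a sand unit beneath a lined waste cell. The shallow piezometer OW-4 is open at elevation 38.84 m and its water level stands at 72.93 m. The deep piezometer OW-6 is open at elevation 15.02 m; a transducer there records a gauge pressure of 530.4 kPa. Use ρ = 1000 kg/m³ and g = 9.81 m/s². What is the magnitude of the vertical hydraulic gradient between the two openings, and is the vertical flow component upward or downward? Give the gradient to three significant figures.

|i_v| ≈ 0.161; vertical flow is downward

Total head at OW-4: h = 72.93 m (water level in the standpipe).
Pressure head at OW-6: ψ = P/(ρg) = 530.4×1000 / (1000 × 9.81) = 54.07 m.
Total head at OW-6: h = z + ψ = 15.02 + 54.07 = 69.09 m.
Δh = h(OW-4) − h(OW-6) = 72.93 − 69.09 = 3.84 m.
Vertical separation Δz = 38.84 − 15.02 = 23.82 m.
|i_v| = |Δh| / Δz = 3.84 / 23.82 = 0.161.
Head is higher in the shallow piezometer, so vertical flow is downward (recharge condition).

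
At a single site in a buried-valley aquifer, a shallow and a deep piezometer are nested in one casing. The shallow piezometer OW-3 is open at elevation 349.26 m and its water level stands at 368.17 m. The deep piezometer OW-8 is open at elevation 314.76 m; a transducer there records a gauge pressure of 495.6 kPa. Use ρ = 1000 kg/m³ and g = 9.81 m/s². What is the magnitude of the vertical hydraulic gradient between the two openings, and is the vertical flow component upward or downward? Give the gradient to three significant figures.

|i_v| ≈ 0.0838; vertical flow is downward

Total head at OW-3: h = 368.17 m (water level in the standpipe).
Pressure head at OW-8: ψ = P/(ρg) = 495.6×1000 / (1000 × 9.81) = 50.52 m.
Total head at OW-8: h = z + ψ = 314.76 + 50.52 = 365.28 m.
Δh = h(OW-3) − h(OW-8) = 368.17 − 365.28 = 2.89 m.
Vertical separation Δz = 349.26 − 314.76 = 34.50 m.
|i_v| = |Δh| / Δz = 2.89 / 34.50 = 0.0838.
Head is higher in the shallow piezometer, so vertical flow is downward (recharge condition).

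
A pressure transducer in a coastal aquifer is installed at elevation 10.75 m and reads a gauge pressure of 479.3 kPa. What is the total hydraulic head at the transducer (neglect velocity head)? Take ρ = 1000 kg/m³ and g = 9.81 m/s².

h ≈ 59.61 m

ψ = P/(ρg) = 479.3×1000 / (1000 × 9.81) = 48.86 m.
h = z + ψ = 10.75 + 48.86 = 59.61 m.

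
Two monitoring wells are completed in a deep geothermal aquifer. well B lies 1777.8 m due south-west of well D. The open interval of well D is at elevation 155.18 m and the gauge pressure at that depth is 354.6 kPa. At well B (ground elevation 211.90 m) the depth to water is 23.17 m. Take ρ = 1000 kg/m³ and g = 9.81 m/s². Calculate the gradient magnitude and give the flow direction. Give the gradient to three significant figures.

i ≈ 0.00146; groundwater flows toward the south-west

Pressure head at well D: ψ = P/(ρg) = 354.6×1000 / (1000 × 9.81) = 36.15 m.
Total head at well D: h = z + ψ = 155.18 + 36.15 = 191.33 m.
Total head at well B: h = 211.90 − 23.17 = 188.73 m.
Head difference: h(well D) − h(well B) = 191.33 − 188.73 = 2.60 m.
Hydraulic gradient: i = |Δh| / L = 2.60 / 1777.8 = 0.00146.
Flow is from higher to lower head: from well D toward well B, i.e. toward the south-west.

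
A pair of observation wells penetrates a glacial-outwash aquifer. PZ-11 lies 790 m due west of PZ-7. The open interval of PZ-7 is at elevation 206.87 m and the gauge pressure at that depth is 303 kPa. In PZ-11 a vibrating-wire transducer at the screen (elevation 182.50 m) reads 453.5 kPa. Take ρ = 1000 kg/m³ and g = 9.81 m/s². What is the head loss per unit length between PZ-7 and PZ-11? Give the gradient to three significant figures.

i ≈ 0.0114 m/m

Pressure head at PZ-7: ψ = P/(ρg) = 303×1000 / (1000 × 9.81) = 30.89 m.
Total head at PZ-7: h = z + ψ = 206.87 + 30.89 = 237.76 m.
Pressure head at PZ-11: ψ = P/(ρg) = 453.5×1000 / (1000 × 9.81) = 46.23 m.
Total head at PZ-11: h = z + ψ = 182.50 + 46.23 = 228.73 m.
Head difference: h(PZ-7) − h(PZ-11) = 237.76 − 228.73 = 9.03 m.
Hydraulic gradient: i = |Δh| / L = 9.03 / 790 = 0.0114.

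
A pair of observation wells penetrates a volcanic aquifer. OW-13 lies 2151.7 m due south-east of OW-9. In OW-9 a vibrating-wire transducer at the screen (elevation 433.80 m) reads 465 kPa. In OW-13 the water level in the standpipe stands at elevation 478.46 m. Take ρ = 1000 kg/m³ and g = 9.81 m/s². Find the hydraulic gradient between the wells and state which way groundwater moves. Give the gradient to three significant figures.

Pressure head at OW-9: ψ = P/(ρg) = 465×1000 / (1000 × 9.81) = 47.40 m.
Total head at OW-9: h = z + ψ = 433.80 + 47.40 = 481.20 m.
Total head at OW-13: h = 478.46 m (water level in the piezometer is the total head).
Head difference: h(OW-9) − h(OW-13) = 481.20 − 478.46 = 2.74 m.
Hydraulic gradient: i = |Δh| / L = 2.74 / 2151.7 = 0.00127.
Flow is from higher to lower head: from OW-9 toward OW-13, i.e. toward the south-east.

i ≈ 0.00127; groundwater flows toward the south-east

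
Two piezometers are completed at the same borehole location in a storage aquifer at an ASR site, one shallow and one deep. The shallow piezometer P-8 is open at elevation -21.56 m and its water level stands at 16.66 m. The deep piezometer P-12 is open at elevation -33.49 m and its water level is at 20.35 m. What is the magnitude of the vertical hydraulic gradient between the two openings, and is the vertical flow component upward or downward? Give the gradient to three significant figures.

|i_v| ≈ 0.309; vertical flow is upward

Total head at P-8: h = 16.66 m (water level in the standpipe).
Total head at P-12: h = 20.35 m.
Δh = h(P-8) − h(P-12) = 16.66 − 20.35 = -3.69 m.
Vertical separation Δz = -21.56 − (-33.49) = 11.93 m.
|i_v| = |Δh| / Δz = 3.69 / 11.93 = 0.309.
Head is higher in the deep piezometer, so vertical flow is upward (discharge condition).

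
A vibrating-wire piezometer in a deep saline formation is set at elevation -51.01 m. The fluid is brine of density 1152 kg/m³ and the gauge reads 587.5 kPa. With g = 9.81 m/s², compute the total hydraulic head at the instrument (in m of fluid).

h ≈ 0.98 m

ψ = P/(ρg) = 587.5×1000 / (1152 × 9.81) = 51.99 m.
h = z + ψ = -51.01 + 51.99 = 0.98 m.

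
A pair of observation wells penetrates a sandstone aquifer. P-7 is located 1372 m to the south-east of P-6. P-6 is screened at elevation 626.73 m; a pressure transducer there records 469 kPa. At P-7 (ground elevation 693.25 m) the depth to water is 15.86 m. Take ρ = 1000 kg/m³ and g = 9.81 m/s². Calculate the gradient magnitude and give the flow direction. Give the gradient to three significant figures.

i ≈ 0.00208; groundwater flows toward the north-west

Pressure head at P-6: ψ = P/(ρg) = 469×1000 / (1000 × 9.81) = 47.81 m.
Total head at P-6: h = z + ψ = 626.73 + 47.81 = 674.54 m.
Total head at P-7: h = 693.25 − 15.86 = 677.39 m.
Head difference: h(P-6) − h(P-7) = 674.54 − 677.39 = -2.85 m.
Hydraulic gradient: i = |Δh| / L = 2.85 / 1372 = 0.00208.
Flow is from higher to lower head: from P-7 toward P-6, i.e. toward the north-west.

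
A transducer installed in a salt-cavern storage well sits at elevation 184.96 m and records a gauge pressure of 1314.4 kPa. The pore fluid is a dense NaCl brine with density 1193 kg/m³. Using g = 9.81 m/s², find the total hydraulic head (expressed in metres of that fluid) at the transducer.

ψ = P/(ρg) = 1314.4×1000 / (1193 × 9.81) = 112.31 m.
h = z + ψ = 184.96 + 112.31 = 297.27 m.

h ≈ 297.27 m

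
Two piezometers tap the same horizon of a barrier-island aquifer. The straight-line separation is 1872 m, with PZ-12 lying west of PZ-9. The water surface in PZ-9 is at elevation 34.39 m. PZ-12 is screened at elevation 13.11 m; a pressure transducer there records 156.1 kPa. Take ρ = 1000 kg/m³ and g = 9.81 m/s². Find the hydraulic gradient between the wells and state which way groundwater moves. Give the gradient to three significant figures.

i ≈ 0.00287; groundwater flows toward the west

Total head at PZ-9: h = 34.39 m (water level in the piezometer is the total head).
Pressure head at PZ-12: ψ = P/(ρg) = 156.1×1000 / (1000 × 9.81) = 15.91 m.
Total head at PZ-12: h = z + ψ = 13.11 + 15.91 = 29.02 m.
Head difference: h(PZ-9) − h(PZ-12) = 34.39 − 29.02 = 5.37 m.
Hydraulic gradient: i = |Δh| / L = 5.37 / 1872 = 0.00287.
Flow is from higher to lower head: from PZ-9 toward PZ-12, i.e. toward the west.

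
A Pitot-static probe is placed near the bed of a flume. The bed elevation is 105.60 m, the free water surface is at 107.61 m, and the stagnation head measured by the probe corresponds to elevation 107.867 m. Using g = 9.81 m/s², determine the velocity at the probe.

v ≈ 2.25 m/s

Near the bed, under hydrostatic conditions, the piezometric head (z + ψ) equals the free-surface elevation, 107.61 m.
Velocity head = total − piezometric = 107.867 − 107.61 = 0.257 m.
v = √(2g·h_v) = √(2 × 9.81 × 0.257) = 2.25 m/s.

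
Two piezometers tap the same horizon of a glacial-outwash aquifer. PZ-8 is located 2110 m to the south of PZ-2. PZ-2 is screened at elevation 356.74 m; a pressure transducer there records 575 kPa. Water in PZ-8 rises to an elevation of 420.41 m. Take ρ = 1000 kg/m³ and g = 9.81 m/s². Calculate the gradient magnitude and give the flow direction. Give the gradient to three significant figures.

i ≈ 0.00240; groundwater flows toward the north

Pressure head at PZ-2: ψ = P/(ρg) = 575×1000 / (1000 × 9.81) = 58.61 m.
Total head at PZ-2: h = z + ψ = 356.74 + 58.61 = 415.35 m.
Total head at PZ-8: h = 420.41 m (water level in the piezometer is the total head).
Head difference: h(PZ-2) − h(PZ-8) = 415.35 − 420.41 = -5.06 m.
Hydraulic gradient: i = |Δh| / L = 5.06 / 2110 = 0.00240.
Flow is from higher to lower head: from PZ-8 toward PZ-2, i.e. toward the north.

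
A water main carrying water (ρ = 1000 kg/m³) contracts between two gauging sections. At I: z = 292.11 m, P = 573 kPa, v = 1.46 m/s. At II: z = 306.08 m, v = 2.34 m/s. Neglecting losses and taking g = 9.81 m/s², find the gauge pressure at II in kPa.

Pressure head at I: ψ₁ = P₁/(ρg) = 573×1000 / (1000 × 9.81) = 58.41 m.
Velocity heads: v₁²/2g = 1.46²/19.62 = 0.109 m; v₂²/2g = 2.34²/19.62 = 0.279 m.
Total head H = z₁ + ψ₁ + v₁²/2g = 292.11 + 58.41 + 0.109 = 350.63 m.
ψ₂ = H − z₂ − v₂²/2g = 350.63 − 306.08 − 0.279 = 44.27 m.
P₂ = ρgψ₂ = 1000 × 9.81 × 44.27 ≈ 434 kPa.

P₂ ≈ 434 kPa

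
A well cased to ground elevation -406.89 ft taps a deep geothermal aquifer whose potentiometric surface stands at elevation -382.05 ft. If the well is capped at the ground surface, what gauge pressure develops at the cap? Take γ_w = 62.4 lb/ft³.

Head above the cap: Δh = -382.05 − (-406.89) = 24.84 ft.
P = γΔh/144 = 62.4 × 24.84 / 144 = 10.8 psi.

P ≈ 10.8 psi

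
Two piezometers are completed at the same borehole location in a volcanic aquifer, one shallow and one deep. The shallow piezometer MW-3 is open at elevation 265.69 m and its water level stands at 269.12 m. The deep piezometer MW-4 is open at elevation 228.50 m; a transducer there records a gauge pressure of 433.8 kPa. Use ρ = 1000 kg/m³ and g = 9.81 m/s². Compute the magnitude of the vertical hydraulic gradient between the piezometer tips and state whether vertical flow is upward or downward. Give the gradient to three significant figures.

Total head at MW-3: h = 269.12 m (water level in the standpipe).
Pressure head at MW-4: ψ = P/(ρg) = 433.8×1000 / (1000 × 9.81) = 44.22 m.
Total head at MW-4: h = z + ψ = 228.50 + 44.22 = 272.72 m.
Δh = h(MW-3) − h(MW-4) = 269.12 − 272.72 = -3.60 m.
Vertical separation Δz = 265.69 − 228.50 = 37.19 m.
|i_v| = |Δh| / Δz = 3.60 / 37.19 = 0.0968.
Head is higher in the deep piezometer, so vertical flow is upward (discharge condition).

|i_v| ≈ 0.0968; vertical flow is upward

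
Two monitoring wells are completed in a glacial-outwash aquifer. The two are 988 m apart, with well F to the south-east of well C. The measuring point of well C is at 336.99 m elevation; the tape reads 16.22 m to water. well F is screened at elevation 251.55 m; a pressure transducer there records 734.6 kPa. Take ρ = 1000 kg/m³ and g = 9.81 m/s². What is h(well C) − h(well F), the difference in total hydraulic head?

Δh ≈ -5.66 m

Total head at well C: h = 336.99 − 16.22 = 320.77 m.
Pressure head at well F: ψ = P/(ρg) = 734.6×1000 / (1000 × 9.81) = 74.88 m.
Total head at well F: h = z + ψ = 251.55 + 74.88 = 326.43 m.
Head difference: h(well C) − h(well F) = 320.77 − 326.43 = -5.66 m.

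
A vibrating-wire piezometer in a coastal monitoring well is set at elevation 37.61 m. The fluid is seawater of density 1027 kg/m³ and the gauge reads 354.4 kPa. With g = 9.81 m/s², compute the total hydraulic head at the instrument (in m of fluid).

ψ = P/(ρg) = 354.4×1000 / (1027 × 9.81) = 35.18 m.
h = z + ψ = 37.61 + 35.18 = 72.79 m.

h ≈ 72.79 m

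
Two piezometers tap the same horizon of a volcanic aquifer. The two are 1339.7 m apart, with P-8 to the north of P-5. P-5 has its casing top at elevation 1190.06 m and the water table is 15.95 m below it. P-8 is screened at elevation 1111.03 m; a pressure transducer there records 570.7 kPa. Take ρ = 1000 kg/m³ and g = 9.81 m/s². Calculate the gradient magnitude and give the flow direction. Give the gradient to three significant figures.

Total head at P-5: h = 1190.06 − 15.95 = 1174.11 m.
Pressure head at P-8: ψ = P/(ρg) = 570.7×1000 / (1000 × 9.81) = 58.18 m.
Total head at P-8: h = z + ψ = 1111.03 + 58.18 = 1169.21 m.
Head difference: h(P-5) − h(P-8) = 1174.11 − 1169.21 = 4.90 m.
Hydraulic gradient: i = |Δh| / L = 4.90 / 1339.7 = 0.00366.
Flow is from higher to lower head: from P-5 toward P-8, i.e. toward the north.

i ≈ 0.00366; groundwater flows toward the north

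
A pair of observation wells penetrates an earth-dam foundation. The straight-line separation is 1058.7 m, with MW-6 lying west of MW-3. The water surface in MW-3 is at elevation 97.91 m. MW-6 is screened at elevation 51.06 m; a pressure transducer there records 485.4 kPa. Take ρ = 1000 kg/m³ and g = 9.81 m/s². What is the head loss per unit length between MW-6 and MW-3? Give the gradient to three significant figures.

Total head at MW-3: h = 97.91 m (water level in the piezometer is the total head).
Pressure head at MW-6: ψ = P/(ρg) = 485.4×1000 / (1000 × 9.81) = 49.48 m.
Total head at MW-6: h = z + ψ = 51.06 + 49.48 = 100.54 m.
Head difference: h(MW-3) − h(MW-6) = 97.91 − 100.54 = -2.63 m.
Hydraulic gradient: i = |Δh| / L = 2.63 / 1058.7 = 0.00248.

i ≈ 0.00248 m/m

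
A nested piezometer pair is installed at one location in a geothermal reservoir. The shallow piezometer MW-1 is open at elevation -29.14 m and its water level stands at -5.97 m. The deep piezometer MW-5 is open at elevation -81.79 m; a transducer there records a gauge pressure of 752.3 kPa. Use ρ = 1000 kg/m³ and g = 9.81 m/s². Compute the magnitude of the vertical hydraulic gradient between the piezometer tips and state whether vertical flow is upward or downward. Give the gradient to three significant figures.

Total head at MW-1: h = -5.97 m (water level in the standpipe).
Pressure head at MW-5: ψ = P/(ρg) = 752.3×1000 / (1000 × 9.81) = 76.69 m.
Total head at MW-5: h = z + ψ = -81.79 + 76.69 = -5.10 m.
Δh = h(MW-1) − h(MW-5) = -5.97 − (-5.10) = -0.87 m.
Vertical separation Δz = -29.14 − (-81.79) = 52.65 m.
|i_v| = |Δh| / Δz = 0.87 / 52.65 = 0.0165.
Head is higher in the deep piezometer, so vertical flow is upward (discharge condition).

|i_v| ≈ 0.0165; vertical flow is upward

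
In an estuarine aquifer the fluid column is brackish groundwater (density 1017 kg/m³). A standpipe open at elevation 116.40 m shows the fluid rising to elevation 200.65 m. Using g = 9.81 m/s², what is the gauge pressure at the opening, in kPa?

Pressure head ψ = h − z = 200.65 − 116.40 = 84.25 m.
P = ρgψ = 1017 × 9.81 × 84.25 = 840543 Pa ≈ 841 kPa.

P ≈ 841 kPa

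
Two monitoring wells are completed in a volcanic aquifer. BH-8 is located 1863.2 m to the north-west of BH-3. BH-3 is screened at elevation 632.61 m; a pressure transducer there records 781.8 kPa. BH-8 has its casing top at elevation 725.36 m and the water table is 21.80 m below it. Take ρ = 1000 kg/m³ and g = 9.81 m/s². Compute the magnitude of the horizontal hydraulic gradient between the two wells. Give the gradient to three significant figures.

Pressure head at BH-3: ψ = P/(ρg) = 781.8×1000 / (1000 × 9.81) = 79.69 m.
Total head at BH-3: h = z + ψ = 632.61 + 79.69 = 712.30 m.
Total head at BH-8: h = 725.36 − 21.80 = 703.56 m.
Head difference: h(BH-3) − h(BH-8) = 712.30 − 703.56 = 8.74 m.
Hydraulic gradient: i = |Δh| / L = 8.74 / 1863.2 = 0.00469.

i ≈ 0.00469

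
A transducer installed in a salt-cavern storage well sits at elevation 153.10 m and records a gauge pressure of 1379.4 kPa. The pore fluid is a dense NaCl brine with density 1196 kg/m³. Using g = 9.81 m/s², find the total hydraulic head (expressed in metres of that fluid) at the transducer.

h ≈ 270.67 m

ψ = P/(ρg) = 1379.4×1000 / (1196 × 9.81) = 117.57 m.
h = z + ψ = 153.10 + 117.57 = 270.67 m.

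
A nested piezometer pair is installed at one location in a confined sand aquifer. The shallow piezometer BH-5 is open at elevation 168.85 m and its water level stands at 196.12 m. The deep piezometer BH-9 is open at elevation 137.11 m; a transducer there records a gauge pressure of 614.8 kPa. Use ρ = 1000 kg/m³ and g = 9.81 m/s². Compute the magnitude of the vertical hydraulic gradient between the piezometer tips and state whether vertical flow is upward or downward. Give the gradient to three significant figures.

Total head at BH-5: h = 196.12 m (water level in the standpipe).
Pressure head at BH-9: ψ = P/(ρg) = 614.8×1000 / (1000 × 9.81) = 62.67 m.
Total head at BH-9: h = z + ψ = 137.11 + 62.67 = 199.78 m.
Δh = h(BH-5) − h(BH-9) = 196.12 − 199.78 = -3.66 m.
Vertical separation Δz = 168.85 − 137.11 = 31.74 m.
|i_v| = |Δh| / Δz = 3.66 / 31.74 = 0.115.
Head is higher in the deep piezometer, so vertical flow is upward (discharge condition).

|i_v| ≈ 0.115; vertical flow is upward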